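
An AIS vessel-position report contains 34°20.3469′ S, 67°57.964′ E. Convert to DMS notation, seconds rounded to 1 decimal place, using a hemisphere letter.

34°20′20.8″ S, 67°57′57.8″ E

Lat: fractional minutes 0.34690 × 60 = 20.814″
Longitude: 57.96400′ → 57′ and 0.96400 × 60 = 57.840″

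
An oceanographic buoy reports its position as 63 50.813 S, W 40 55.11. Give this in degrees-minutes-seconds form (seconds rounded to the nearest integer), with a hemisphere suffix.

φ: 50.81300′ → 50′ and 0.81300 × 60 = 48.78″
Lon: 55.11000′ → 55′ and 0.11000 × 60 = 6.60″

63°50′49″ S, 40°55′7″ W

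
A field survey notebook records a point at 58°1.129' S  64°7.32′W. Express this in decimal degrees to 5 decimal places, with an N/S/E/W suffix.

58.01882° S, 64.12200° W

φ: 1.129′ = 0.018817°; total 58.018817
Lon: 64 + 7.32/60 = 64.122000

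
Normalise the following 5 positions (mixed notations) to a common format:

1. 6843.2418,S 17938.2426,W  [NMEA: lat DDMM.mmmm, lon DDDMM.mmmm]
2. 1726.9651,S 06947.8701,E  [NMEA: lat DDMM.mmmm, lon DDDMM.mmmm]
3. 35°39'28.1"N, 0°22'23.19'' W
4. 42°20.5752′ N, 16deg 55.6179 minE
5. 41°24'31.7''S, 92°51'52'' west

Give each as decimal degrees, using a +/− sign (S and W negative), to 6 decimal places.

1. -68.720697, -179.637377
2. -17.449418, 69.797835
3. 35.657806, -0.373108
4. 42.342920, 16.926965
5. -41.408806, -92.864444

Point 1:
  Lat: split at 2 digits → 68° and 43.2418′; 68 + 43.2418/60 = 68.7206967
  S ⇒ negate
  Lon: degrees = first 3 digits = 179, minutes = 38.2426; 179 + 38.2426/60 = 179.6373767
  W → negative
Point 2:
  Latitude: degrees = first 2 digits = 17, minutes = 26.9651; 17 + 26.9651/60 = 17.4494183
  hemisphere S, so the sign is −
  Longitude: degrees = first 3 digits = 69, minutes = 47.8701; 69 + 47.8701/60 = 69.7978350
  E ⇒ keep positive
Point 3:
  φ: 39′ + 28.1″ = 39.46833′; 35 + 39.46833/60 = 35.6578056
  N ⇒ keep positive
  Longitude: 22′ + 23.19″ = 22.38650′; 0 + 22.38650/60 = 0.3731083
  W → negative
Point 4:
  Latitude: 20.5752′ = 0.342920°; total 42.3429200
  N → positive
  Longitude: 16 + 55.6179/60 = 16.9269650
  E → positive
Point 5:
  Lat: 41 + 24/60 + 31.7/3600 = 41.4088056
  hemisphere S, so the sign is −
  Longitude: 92° + 51/60 + 52/3600 = 92 + 0.850000 + 0.014444 = 92.8644444
  W → negative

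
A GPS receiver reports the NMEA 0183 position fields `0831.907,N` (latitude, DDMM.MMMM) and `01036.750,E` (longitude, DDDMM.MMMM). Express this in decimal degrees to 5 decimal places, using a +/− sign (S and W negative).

8.53178, 10.61250

φ: degrees = first 2 digits = 8, minutes = 31.907; 8 + 31.907/60 = 8.531783
N → positive
Longitude: degrees = first 3 digits = 10, minutes = 36.75; 10 + 36.75/60 = 10.612500
E → positive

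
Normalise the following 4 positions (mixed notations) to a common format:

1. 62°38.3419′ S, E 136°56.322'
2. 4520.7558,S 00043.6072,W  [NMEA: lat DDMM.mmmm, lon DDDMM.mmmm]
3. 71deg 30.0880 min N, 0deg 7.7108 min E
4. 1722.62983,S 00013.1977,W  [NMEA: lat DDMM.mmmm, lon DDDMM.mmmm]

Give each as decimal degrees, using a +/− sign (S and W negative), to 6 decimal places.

Point 1:
  Latitude: 38.3419′ = 0.639032°; total 62.6390317
  hemisphere S, so the sign is −
  λ: 136 + 56.322/60 = 136.9387000
  E ⇒ keep positive
Point 2:
  Lat: split at 2 digits → 45° and 20.7558′; 45 + 20.7558/60 = 45.3459300
  S ⇒ negate
  Longitude: split at 3 digits → 000° and 43.6072′; 0 + 43.6072/60 = 0.7267867
  hemisphere W, so the sign is −
Point 3:
  Latitude: 71 + 30.088/60 = 71.5014667
  N ⇒ keep positive
  Lon: 0 + 7.7108/60 = 0.1285133
  E → positive
Point 4:
  Latitude: degrees = first 2 digits = 17, minutes = 22.62983; 17 + 22.62983/60 = 17.3771638
  S → negative
  Longitude: split at 3 digits → 000° and 13.1977′; 0 + 13.1977/60 = 0.2199617
  W → negative

1. -62.639032, 136.938700
2. -45.345930, -0.726787
3. 71.501467, 0.128513
4. -17.377164, -0.219962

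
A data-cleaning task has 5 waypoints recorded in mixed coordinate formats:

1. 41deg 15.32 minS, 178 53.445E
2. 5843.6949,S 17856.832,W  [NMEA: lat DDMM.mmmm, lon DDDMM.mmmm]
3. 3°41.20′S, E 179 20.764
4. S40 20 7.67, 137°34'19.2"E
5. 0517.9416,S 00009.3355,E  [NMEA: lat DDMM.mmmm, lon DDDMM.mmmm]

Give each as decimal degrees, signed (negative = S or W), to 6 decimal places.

1. -41.255333, 178.890750
2. -58.728248, -178.947200
3. -3.686667, 179.346067
4. -40.335464, 137.572000
5. -5.299027, 0.155592

Point 1:
  Latitude: 41 + 15.32/60 = 41.2553333
  S ⇒ negate
  Longitude: 178 + 53.445/60 = 178.8907500
  E ⇒ keep positive
Point 2:
  Latitude: degrees = first 2 digits = 58, minutes = 43.6949; 58 + 43.6949/60 = 58.7282483
  S ⇒ negate
  λ: degrees = first 3 digits = 178, minutes = 56.832; 178 + 56.832/60 = 178.9472000
  W ⇒ negate
Point 3:
  Lat: 41.2′ = 0.686667°; total 3.6866667
  hemisphere S, so the sign is −
  Lon: 179 + 20.764/60 = 179.3460667
  E ⇒ keep positive
Point 4:
  Lat: 40 + 20/60 + 7.67/3600 = 40.3354639
  S → negative
  Lon: 34′ + 19.2″ = 34.32000′; 137 + 34.32000/60 = 137.5720000
  E → positive
Point 5:
  Latitude: degrees = first 2 digits = 5, minutes = 17.9416; 5 + 17.9416/60 = 5.2990267
  S → negative
  Longitude: degrees = first 3 digits = 0, minutes = 9.3355; 0 + 9.3355/60 = 0.1555917
  E ⇒ keep positive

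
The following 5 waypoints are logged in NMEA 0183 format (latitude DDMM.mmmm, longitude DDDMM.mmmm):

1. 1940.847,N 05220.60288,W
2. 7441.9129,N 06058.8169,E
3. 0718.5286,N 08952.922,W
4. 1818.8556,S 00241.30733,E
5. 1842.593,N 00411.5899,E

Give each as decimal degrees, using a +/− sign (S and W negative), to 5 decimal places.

1. 19.68078, -52.34338
2. 74.69855, 60.98028
3. 7.30881, -89.88203
4. -18.31426, 2.68846
5. 18.70988, 4.19317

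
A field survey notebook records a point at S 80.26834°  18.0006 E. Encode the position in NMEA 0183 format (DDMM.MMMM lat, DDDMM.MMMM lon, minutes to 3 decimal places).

8016.100,S / 01800.036,E

Latitude: fractional part 0.268340 → 16.10040 minutes
Longitude: fractional part 0.000600 → 0.03600 minutes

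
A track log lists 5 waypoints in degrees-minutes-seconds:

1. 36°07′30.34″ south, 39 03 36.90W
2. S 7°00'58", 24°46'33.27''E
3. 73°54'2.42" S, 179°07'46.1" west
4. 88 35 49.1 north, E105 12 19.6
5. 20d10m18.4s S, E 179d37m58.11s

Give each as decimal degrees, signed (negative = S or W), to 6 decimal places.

Point 1:
  Latitude: 7′ + 30.34″ = 7.50567′; 36 + 7.50567/60 = 36.1250944
  S → negative
  λ: 39 + 3/60 + 36.9/3600 = 39.0602500
  hemisphere W, so the sign is −
Point 2:
  φ: 0′ + 58″ = 0.96667′; 7 + 0.96667/60 = 7.0161111
  S ⇒ negate
  Lon: 24° + 46/60 + 33.27/3600 = 24 + 0.766667 + 0.009242 = 24.7759083
  E ⇒ keep positive
Point 3:
  Latitude: 54′ + 2.42″ = 54.04033′; 73 + 54.04033/60 = 73.9006722
  hemisphere S, so the sign is −
  λ: 179 + 7/60 + 46.1/3600 = 179.1294722
  W → negative
Point 4:
  φ: 88 + 35/60 + 49.1/3600 = 88.5969722
  N ⇒ keep positive
  Longitude: 12′ + 19.6″ = 12.32667′; 105 + 12.32667/60 = 105.2054444
  E ⇒ keep positive
Point 5:
  Latitude: 20 + 10/60 + 18.4/3600 = 20.1717778
  hemisphere S, so the sign is −
  Lon: 37′ + 58.11″ = 37.96850′; 179 + 37.96850/60 = 179.6328083
  E ⇒ keep positive

1. -36.125094, -39.060250
2. -7.016111, 24.775908
3. -73.900672, -179.129472
4. 88.596972, 105.205444
5. -20.171778, 179.632808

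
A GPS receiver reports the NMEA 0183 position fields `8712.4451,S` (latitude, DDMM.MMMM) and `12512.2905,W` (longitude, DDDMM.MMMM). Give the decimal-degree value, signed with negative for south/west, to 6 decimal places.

-87.207418, -125.204842

φ: degrees = first 2 digits = 87, minutes = 12.4451; 87 + 12.4451/60 = 87.2074183
S → negative
λ: degrees = first 3 digits = 125, minutes = 12.2905; 125 + 12.2905/60 = 125.2048417
hemisphere W, so the sign is −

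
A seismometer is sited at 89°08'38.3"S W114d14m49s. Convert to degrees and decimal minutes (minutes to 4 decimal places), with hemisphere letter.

89° 8.6383′ S, 114° 14.8167′ W

Lat: seconds/60 = 0.63833; minutes = 8 + 0.63833 = 8.638333
Longitude: seconds/60 = 0.81667; minutes = 14 + 0.81667 = 14.816667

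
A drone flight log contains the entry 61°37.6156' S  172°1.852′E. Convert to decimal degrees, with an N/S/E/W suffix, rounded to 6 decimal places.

Latitude: 37.6156′ = 0.626927°; total 61.6269267
Lon: 1.852′ = 0.030867°; total 172.0308667

61.626927° S, 172.030867° E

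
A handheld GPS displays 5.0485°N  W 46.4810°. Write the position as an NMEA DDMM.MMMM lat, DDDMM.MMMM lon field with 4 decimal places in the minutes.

0502.9100,N / 04628.8600,W

Lat: 5° + 0.048500 × 60 = 5° 2.910000′
λ: fractional part 0.481000 → 28.860000 minutes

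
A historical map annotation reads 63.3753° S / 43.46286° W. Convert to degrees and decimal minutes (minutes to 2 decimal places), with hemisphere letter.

63° 22.52′ S, 43° 27.77′ W

Lat: minutes = (63.375300 − 63) × 60 = 22.5180
λ: 43° + 0.462860 × 60 = 43° 27.7716′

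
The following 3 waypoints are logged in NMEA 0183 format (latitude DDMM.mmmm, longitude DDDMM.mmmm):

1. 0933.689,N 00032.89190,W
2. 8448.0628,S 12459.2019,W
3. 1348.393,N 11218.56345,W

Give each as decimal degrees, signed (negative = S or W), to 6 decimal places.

Point 1:
  Latitude: degrees = first 2 digits = 9, minutes = 33.689; 9 + 33.689/60 = 9.5614833
  N → positive
  Lon: degrees = first 3 digits = 0, minutes = 32.8919; 0 + 32.8919/60 = 0.5481983
  W ⇒ negate
Point 2:
  φ: split at 2 digits → 84° and 48.0628′; 84 + 48.0628/60 = 84.8010467
  hemisphere S, so the sign is −
  Longitude: split at 3 digits → 124° and 59.2019′; 124 + 59.2019/60 = 124.9866983
  hemisphere W, so the sign is −
Point 3:
  φ: split at 2 digits → 13° and 48.393′; 13 + 48.393/60 = 13.8065500
  N ⇒ keep positive
  Lon: split at 3 digits → 112° and 18.56345′; 112 + 18.56345/60 = 112.3093908
  hemisphere W, so the sign is −

1. 9.561483, -0.548198
2. -84.801047, -124.986698
3. 13.806550, -112.309391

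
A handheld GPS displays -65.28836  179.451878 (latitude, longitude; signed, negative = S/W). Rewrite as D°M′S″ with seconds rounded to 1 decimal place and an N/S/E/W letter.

65°17′18.1″ S, 179°27′6.8″ E

Latitude is negative → S; |value| = 65.288360
Lat: whole degrees 65; 17.30160′ → 17′ and 18.096″
λ: 0.451878° → 27.11268′; 0.11268 × 60 = 6.761″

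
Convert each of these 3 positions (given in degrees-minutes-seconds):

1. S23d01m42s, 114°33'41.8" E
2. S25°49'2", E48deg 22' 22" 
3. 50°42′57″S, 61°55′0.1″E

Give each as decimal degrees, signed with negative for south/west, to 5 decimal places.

Point 1:
  φ: 23 + 1/60 + 42/3600 = 23.028333
  hemisphere S, so the sign is −
  Longitude: 114° + 33/60 + 41.8/3600 = 114 + 0.550000 + 0.011611 = 114.561611
  E ⇒ keep positive
Point 2:
  Lat: 49′ + 2″ = 49.03333′; 25 + 49.03333/60 = 25.817222
  hemisphere S, so the sign is −
  Lon: 48° + 22/60 + 22/3600 = 48 + 0.366667 + 0.006111 = 48.372778
  E → positive
Point 3:
  φ: 50 + 42/60 + 57/3600 = 50.715833
  S → negative
  λ: 61° + 55/60 + 0.1/3600 = 61 + 0.916667 + 0.000028 = 61.916694
  E → positive

1. -23.02833, 114.56161
2. -25.81722, 48.37278
3. -50.71583, 61.91669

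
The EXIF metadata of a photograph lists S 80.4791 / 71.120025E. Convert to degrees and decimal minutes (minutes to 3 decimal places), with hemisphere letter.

80° 28.746′ S, 71° 7.202′ E

Lat: fractional part 0.479100 → 28.74600 minutes
Longitude: 71° + 0.120025 × 60 = 71° 7.20150′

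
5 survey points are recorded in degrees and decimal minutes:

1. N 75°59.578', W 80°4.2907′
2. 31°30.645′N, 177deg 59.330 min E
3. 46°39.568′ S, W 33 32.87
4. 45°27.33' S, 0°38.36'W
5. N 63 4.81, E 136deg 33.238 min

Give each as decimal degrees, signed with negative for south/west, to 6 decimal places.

1. 75.992967, -80.071512
2. 31.510750, 177.988833
3. -46.659467, -33.547833
4. -45.455500, -0.639333
5. 63.080167, 136.553967

Point 1:
  Lat: 75 + 59.578/60 = 75.9929667
  N → positive
  Longitude: 4.2907′ = 0.071512°; total 80.0715117
  hemisphere W, so the sign is −
Point 2:
  Latitude: 31 + 30.645/60 = 31.5107500
  N → positive
  λ: 177 + 59.33/60 = 177.9888333
  E ⇒ keep positive
Point 3:
  φ: 39.568′ = 0.659467°; total 46.6594667
  S → negative
  λ: 32.87′ = 0.547833°; total 33.5478333
  hemisphere W, so the sign is −
Point 4:
  Lat: 27.33′ = 0.455500°; total 45.4555000
  S → negative
  λ: 38.36′ = 0.639333°; total 0.6393333
  W → negative
Point 5:
  Latitude: 4.81′ = 0.080167°; total 63.0801667
  N ⇒ keep positive
  Lon: 33.238′ = 0.553967°; total 136.5539667
  E → positive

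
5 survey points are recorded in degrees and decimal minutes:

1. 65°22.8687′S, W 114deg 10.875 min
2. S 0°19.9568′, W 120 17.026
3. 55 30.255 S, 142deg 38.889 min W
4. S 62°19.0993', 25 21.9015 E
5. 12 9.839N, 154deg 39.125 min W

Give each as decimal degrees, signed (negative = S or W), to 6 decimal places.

1. -65.381145, -114.181250
2. -0.332613, -120.283767
3. -55.504250, -142.648150
4. -62.318322, 25.365025
5. 12.163983, -154.652083

Point 1:
  φ: 65 + 22.8687/60 = 65.3811450
  hemisphere S, so the sign is −
  Lon: 114 + 10.875/60 = 114.1812500
  W ⇒ negate
Point 2:
  Latitude: 0 + 19.9568/60 = 0.3326133
  hemisphere S, so the sign is −
  λ: 120 + 17.026/60 = 120.2837667
  hemisphere W, so the sign is −
Point 3:
  Latitude: 55 + 30.255/60 = 55.5042500
  hemisphere S, so the sign is −
  λ: 142 + 38.889/60 = 142.6481500
  hemisphere W, so the sign is −
Point 4:
  Lat: 62 + 19.0993/60 = 62.3183217
  S ⇒ negate
  Longitude: 25 + 21.9015/60 = 25.3650250
  E ⇒ keep positive
Point 5:
  φ: 12 + 9.839/60 = 12.1639833
  N → positive
  Lon: 39.125′ = 0.652083°; total 154.6520833
  W → negative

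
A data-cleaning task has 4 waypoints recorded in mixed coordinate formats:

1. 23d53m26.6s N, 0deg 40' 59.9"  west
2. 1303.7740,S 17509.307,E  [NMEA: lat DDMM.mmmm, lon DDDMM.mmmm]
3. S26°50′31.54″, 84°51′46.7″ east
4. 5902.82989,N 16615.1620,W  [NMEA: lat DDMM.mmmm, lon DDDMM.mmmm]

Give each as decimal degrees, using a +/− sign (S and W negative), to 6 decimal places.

1. 23.890722, -0.683306
2. -13.062900, 175.155117
3. -26.842094, 84.862972
4. 59.047165, -166.252700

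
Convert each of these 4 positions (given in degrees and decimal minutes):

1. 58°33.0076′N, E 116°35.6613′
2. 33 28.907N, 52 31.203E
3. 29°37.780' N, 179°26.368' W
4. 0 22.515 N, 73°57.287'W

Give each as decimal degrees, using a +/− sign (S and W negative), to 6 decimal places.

1. 58.550127, 116.594355
2. 33.481783, 52.520050
3. 29.629667, -179.439467
4. 0.375250, -73.954783

Point 1:
  Lat: 33.0076′ = 0.550127°; total 58.5501267
  N ⇒ keep positive
  Lon: 116 + 35.6613/60 = 116.5943550
  E ⇒ keep positive
Point 2:
  Lat: 28.907′ = 0.481783°; total 33.4817833
  N → positive
  Longitude: 31.203′ = 0.520050°; total 52.5200500
  E → positive
Point 3:
  Lat: 37.78′ = 0.629667°; total 29.6296667
  N → positive
  λ: 179 + 26.368/60 = 179.4394667
  W → negative
Point 4:
  Latitude: 0 + 22.515/60 = 0.3752500
  N → positive
  Longitude: 73 + 57.287/60 = 73.9547833
  W ⇒ negate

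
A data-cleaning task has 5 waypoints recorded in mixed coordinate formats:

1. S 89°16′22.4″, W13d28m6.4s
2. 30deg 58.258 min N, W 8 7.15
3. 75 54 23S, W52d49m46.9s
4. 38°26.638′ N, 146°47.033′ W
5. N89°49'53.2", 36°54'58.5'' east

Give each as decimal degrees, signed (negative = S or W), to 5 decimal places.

1. -89.27289, -13.46844
2. 30.97097, -8.11917
3. -75.90639, -52.82969
4. 38.44397, -146.78388
5. 89.83144, 36.91625

Point 1:
  Latitude: 89° + 16/60 + 22.4/3600 = 89 + 0.266667 + 0.006222 = 89.272889
  S ⇒ negate
  λ: 13° + 28/60 + 6.4/3600 = 13 + 0.466667 + 0.001778 = 13.468444
  hemisphere W, so the sign is −
Point 2:
  Latitude: 58.258′ = 0.970967°; total 30.970967
  N ⇒ keep positive
  λ: 7.15′ = 0.119167°; total 8.119167
  hemisphere W, so the sign is −
Point 3:
  Latitude: 75 + 54/60 + 23/3600 = 75.906389
  S → negative
  Longitude: 52 + 49/60 + 46.9/3600 = 52.829694
  W → negative
Point 4:
  Latitude: 26.638′ = 0.443967°; total 38.443967
  N ⇒ keep positive
  Lon: 47.033′ = 0.783883°; total 146.783883
  W ⇒ negate
Point 5:
  Lat: 89 + 49/60 + 53.2/3600 = 89.831444
  N → positive
  Lon: 36° + 54/60 + 58.5/3600 = 36 + 0.900000 + 0.016250 = 36.916250
  E → positive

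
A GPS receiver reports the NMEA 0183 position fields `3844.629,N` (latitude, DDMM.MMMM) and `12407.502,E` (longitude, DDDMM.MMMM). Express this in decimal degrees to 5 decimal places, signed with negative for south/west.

38.74382, 124.12503

Latitude: split at 2 digits → 38° and 44.629′; 38 + 44.629/60 = 38.743817
N ⇒ keep positive
Lon: degrees = first 3 digits = 124, minutes = 7.502; 124 + 7.502/60 = 124.125033
E ⇒ keep positive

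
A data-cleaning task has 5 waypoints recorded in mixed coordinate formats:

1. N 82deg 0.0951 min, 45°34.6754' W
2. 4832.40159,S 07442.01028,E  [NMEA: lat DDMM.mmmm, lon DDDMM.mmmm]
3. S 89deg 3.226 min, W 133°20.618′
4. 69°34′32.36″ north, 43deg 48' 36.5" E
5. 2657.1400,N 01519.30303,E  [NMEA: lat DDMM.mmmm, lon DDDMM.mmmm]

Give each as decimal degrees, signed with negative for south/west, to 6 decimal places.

1. 82.001585, -45.577923
2. -48.540027, 74.700171
3. -89.053767, -133.343633
4. 69.575656, 43.810139
5. 26.952333, 15.321717

Point 1:
  Latitude: 0.0951′ = 0.001585°; total 82.0015850
  N → positive
  Lon: 45 + 34.6754/60 = 45.5779233
  W → negative
Point 2:
  Lat: degrees = first 2 digits = 48, minutes = 32.40159; 48 + 32.40159/60 = 48.5400265
  S → negative
  λ: degrees = first 3 digits = 74, minutes = 42.01028; 74 + 42.01028/60 = 74.7001713
  E ⇒ keep positive
Point 3:
  Latitude: 89 + 3.226/60 = 89.0537667
  S → negative
  Lon: 20.618′ = 0.343633°; total 133.3436333
  hemisphere W, so the sign is −
Point 4:
  Latitude: 69° + 34/60 + 32.36/3600 = 69 + 0.566667 + 0.008989 = 69.5756556
  N → positive
  Longitude: 48′ + 36.5″ = 48.60833′; 43 + 48.60833/60 = 43.8101389
  E → positive
Point 5:
  Latitude: degrees = first 2 digits = 26, minutes = 57.14; 26 + 57.14/60 = 26.9523333
  N → positive
  Longitude: split at 3 digits → 015° and 19.30303′; 15 + 19.30303/60 = 15.3217172
  E → positive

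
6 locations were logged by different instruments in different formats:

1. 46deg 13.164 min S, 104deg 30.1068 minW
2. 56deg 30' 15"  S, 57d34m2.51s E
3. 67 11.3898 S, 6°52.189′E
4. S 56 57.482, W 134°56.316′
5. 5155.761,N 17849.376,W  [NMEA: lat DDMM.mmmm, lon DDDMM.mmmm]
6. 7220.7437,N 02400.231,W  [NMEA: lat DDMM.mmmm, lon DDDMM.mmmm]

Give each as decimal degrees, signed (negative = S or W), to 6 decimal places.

Point 1:
  φ: 46 + 13.164/60 = 46.2194000
  S → negative
  Longitude: 104 + 30.1068/60 = 104.5017800
  hemisphere W, so the sign is −
Point 2:
  Latitude: 30′ + 15″ = 30.25000′; 56 + 30.25000/60 = 56.5041667
  S → negative
  Lon: 57° + 34/60 + 2.51/3600 = 57 + 0.566667 + 0.000697 = 57.5673639
  E → positive
Point 3:
  Lat: 67 + 11.3898/60 = 67.1898300
  S ⇒ negate
  λ: 6 + 52.189/60 = 6.8698167
  E ⇒ keep positive
Point 4:
  Lat: 57.482′ = 0.958033°; total 56.9580333
  hemisphere S, so the sign is −
  λ: 134 + 56.316/60 = 134.9386000
  W → negative
Point 5:
  Latitude: degrees = first 2 digits = 51, minutes = 55.761; 51 + 55.761/60 = 51.9293500
  N ⇒ keep positive
  λ: degrees = first 3 digits = 178, minutes = 49.376; 178 + 49.376/60 = 178.8229333
  W ⇒ negate
Point 6:
  φ: degrees = first 2 digits = 72, minutes = 20.7437; 72 + 20.7437/60 = 72.3457283
  N → positive
  λ: split at 3 digits → 024° and 0.231′; 24 + 0.231/60 = 24.0038500
  W ⇒ negate

1. -46.219400, -104.501780
2. -56.504167, 57.567364
3. -67.189830, 6.869817
4. -56.958033, -134.938600
5. 51.929350, -178.822933
6. 72.345728, -24.003850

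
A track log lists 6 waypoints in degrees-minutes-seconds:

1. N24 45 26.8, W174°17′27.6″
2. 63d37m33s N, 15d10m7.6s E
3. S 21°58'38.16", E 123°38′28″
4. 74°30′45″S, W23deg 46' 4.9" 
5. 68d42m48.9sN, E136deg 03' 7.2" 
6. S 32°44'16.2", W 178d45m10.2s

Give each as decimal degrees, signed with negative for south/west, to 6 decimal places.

1. 24.757444, -174.291000
2. 63.625833, 15.168778
3. -21.977267, 123.641111
4. -74.512500, -23.768028
5. 68.713583, 136.052000
6. -32.737833, -178.752833

Point 1:
  Lat: 24 + 45/60 + 26.8/3600 = 24.7574444
  N → positive
  Longitude: 17′ + 27.6″ = 17.46000′; 174 + 17.46000/60 = 174.2910000
  W → negative
Point 2:
  Latitude: 63 + 37/60 + 33/3600 = 63.6258333
  N ⇒ keep positive
  Lon: 10′ + 7.6″ = 10.12667′; 15 + 10.12667/60 = 15.1687778
  E ⇒ keep positive
Point 3:
  Lat: 21 + 58/60 + 38.16/3600 = 21.9772667
  S ⇒ negate
  Longitude: 38′ + 28″ = 38.46667′; 123 + 38.46667/60 = 123.6411111
  E ⇒ keep positive
Point 4:
  Lat: 30′ + 45″ = 30.75000′; 74 + 30.75000/60 = 74.5125000
  hemisphere S, so the sign is −
  Lon: 23 + 46/60 + 4.9/3600 = 23.7680278
  W → negative
Point 5:
  Lat: 68 + 42/60 + 48.9/3600 = 68.7135833
  N → positive
  λ: 136° + 3/60 + 7.2/3600 = 136 + 0.050000 + 0.002000 = 136.0520000
  E → positive
Point 6:
  Lat: 32° + 44/60 + 16.2/3600 = 32 + 0.733333 + 0.004500 = 32.7378333
  S → negative
  λ: 178 + 45/60 + 10.2/3600 = 178.7528333
  hemisphere W, so the sign is −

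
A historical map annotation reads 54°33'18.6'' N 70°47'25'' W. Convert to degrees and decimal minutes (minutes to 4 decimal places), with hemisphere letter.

Latitude: seconds/60 = 0.31000; minutes = 33 + 0.31000 = 33.310000
Lon: seconds/60 = 0.41667; minutes = 47 + 0.41667 = 47.416667

54° 33.3100′ N, 70° 47.4167′ W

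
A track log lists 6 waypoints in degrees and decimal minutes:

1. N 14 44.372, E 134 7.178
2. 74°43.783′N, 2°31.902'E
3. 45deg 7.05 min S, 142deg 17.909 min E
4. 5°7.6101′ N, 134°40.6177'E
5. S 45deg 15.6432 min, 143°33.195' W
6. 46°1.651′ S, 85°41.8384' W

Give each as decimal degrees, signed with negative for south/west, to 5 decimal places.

Point 1:
  φ: 14 + 44.372/60 = 14.739533
  N ⇒ keep positive
  Lon: 7.178′ = 0.119633°; total 134.119633
  E ⇒ keep positive
Point 2:
  Latitude: 74 + 43.783/60 = 74.729717
  N ⇒ keep positive
  Lon: 31.902′ = 0.531700°; total 2.531700
  E → positive
Point 3:
  Lat: 7.05′ = 0.117500°; total 45.117500
  S ⇒ negate
  Lon: 142 + 17.909/60 = 142.298483
  E → positive
Point 4:
  φ: 5 + 7.6101/60 = 5.126835
  N → positive
  λ: 134 + 40.6177/60 = 134.676962
  E ⇒ keep positive
Point 5:
  Lat: 15.6432′ = 0.260720°; total 45.260720
  hemisphere S, so the sign is −
  Lon: 33.195′ = 0.553250°; total 143.553250
  hemisphere W, so the sign is −
Point 6:
  φ: 1.651′ = 0.027517°; total 46.027517
  hemisphere S, so the sign is −
  Lon: 41.8384′ = 0.697307°; total 85.697307
  W → negative

1. 14.73953, 134.11963
2. 74.72972, 2.53170
3. -45.11750, 142.29848
4. 5.12684, 134.67696
5. -45.26072, -143.55325
6. -46.02752, -85.69731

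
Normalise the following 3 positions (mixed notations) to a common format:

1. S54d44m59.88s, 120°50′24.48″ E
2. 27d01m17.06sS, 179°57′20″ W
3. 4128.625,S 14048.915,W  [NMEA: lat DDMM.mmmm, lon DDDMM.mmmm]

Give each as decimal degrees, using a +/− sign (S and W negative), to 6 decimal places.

1. -54.749967, 120.840133
2. -27.021406, -179.955556
3. -41.477083, -140.815250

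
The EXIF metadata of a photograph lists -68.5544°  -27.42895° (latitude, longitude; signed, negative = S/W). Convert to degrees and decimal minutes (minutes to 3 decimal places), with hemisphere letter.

Latitude is negative → S; |value| = 68.554400
Lat: 68° + 0.554400 × 60 = 68° 33.26400′
Longitude is negative → W; |value| = 27.428950
Lon: 27° + 0.428950 × 60 = 27° 25.73700′

68° 33.264′ S, 27° 25.737′ W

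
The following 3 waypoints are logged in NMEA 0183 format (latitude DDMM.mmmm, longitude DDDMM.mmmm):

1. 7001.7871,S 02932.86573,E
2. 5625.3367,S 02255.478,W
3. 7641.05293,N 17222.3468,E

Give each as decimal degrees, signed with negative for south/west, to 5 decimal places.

1. -70.02979, 29.54776
2. -56.42228, -22.92463
3. 76.68422, 172.37245

Point 1:
  Lat: degrees = first 2 digits = 70, minutes = 1.7871; 70 + 1.7871/60 = 70.029785
  hemisphere S, so the sign is −
  λ: split at 3 digits → 029° and 32.86573′; 29 + 32.86573/60 = 29.547762
  E ⇒ keep positive
Point 2:
  φ: degrees = first 2 digits = 56, minutes = 25.3367; 56 + 25.3367/60 = 56.422278
  S ⇒ negate
  Lon: degrees = first 3 digits = 22, minutes = 55.478; 22 + 55.478/60 = 22.924633
  hemisphere W, so the sign is −
Point 3:
  φ: split at 2 digits → 76° and 41.05293′; 76 + 41.05293/60 = 76.684216
  N ⇒ keep positive
  Lon: degrees = first 3 digits = 172, minutes = 22.3468; 172 + 22.3468/60 = 172.372447
  E ⇒ keep positive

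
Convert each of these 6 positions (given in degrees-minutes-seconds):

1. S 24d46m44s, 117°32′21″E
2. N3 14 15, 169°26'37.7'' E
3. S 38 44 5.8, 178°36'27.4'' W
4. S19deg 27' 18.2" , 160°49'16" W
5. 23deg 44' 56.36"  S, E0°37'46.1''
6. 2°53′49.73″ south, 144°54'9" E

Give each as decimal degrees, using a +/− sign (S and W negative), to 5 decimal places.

1. -24.77889, 117.53917
2. 3.23750, 169.44381
3. -38.73494, -178.60761
4. -19.45506, -160.82111
5. -23.74899, 0.62947
6. -2.89715, 144.90250

Point 1:
  φ: 24 + 46/60 + 44/3600 = 24.778889
  S → negative
  Lon: 117° + 32/60 + 21/3600 = 117 + 0.533333 + 0.005833 = 117.539167
  E ⇒ keep positive
Point 2:
  Latitude: 3° + 14/60 + 15/3600 = 3 + 0.233333 + 0.004167 = 3.237500
  N → positive
  Longitude: 26′ + 37.7″ = 26.62833′; 169 + 26.62833/60 = 169.443806
  E ⇒ keep positive
Point 3:
  Latitude: 38 + 44/60 + 5.8/3600 = 38.734944
  hemisphere S, so the sign is −
  Longitude: 178 + 36/60 + 27.4/3600 = 178.607611
  W → negative
Point 4:
  Latitude: 19° + 27/60 + 18.2/3600 = 19 + 0.450000 + 0.005056 = 19.455056
  S → negative
  Lon: 160 + 49/60 + 16/3600 = 160.821111
  hemisphere W, so the sign is −
Point 5:
  Latitude: 44′ + 56.36″ = 44.93933′; 23 + 44.93933/60 = 23.748989
  hemisphere S, so the sign is −
  λ: 0 + 37/60 + 46.1/3600 = 0.629472
  E ⇒ keep positive
Point 6:
  Lat: 53′ + 49.73″ = 53.82883′; 2 + 53.82883/60 = 2.897147
  S ⇒ negate
  Longitude: 144° + 54/60 + 9/3600 = 144 + 0.900000 + 0.002500 = 144.902500
  E → positive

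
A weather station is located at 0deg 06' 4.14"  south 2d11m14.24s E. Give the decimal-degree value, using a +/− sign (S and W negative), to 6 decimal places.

Lat: 0 + 6/60 + 4.14/3600 = 0.1011500
S ⇒ negate
Longitude: 2° + 11/60 + 14.24/3600 = 2 + 0.183333 + 0.003956 = 2.1872889
E → positive

-0.101150, 2.187289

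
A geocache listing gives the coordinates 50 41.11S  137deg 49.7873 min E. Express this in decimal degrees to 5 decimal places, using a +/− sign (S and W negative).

-50.68517, 137.82979

φ: 41.11′ = 0.685167°; total 50.685167
hemisphere S, so the sign is −
Longitude: 137 + 49.7873/60 = 137.829788
E → positive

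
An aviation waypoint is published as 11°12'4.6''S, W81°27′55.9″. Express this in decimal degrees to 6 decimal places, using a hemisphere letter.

Lat: 11° + 12/60 + 4.6/3600 = 11 + 0.200000 + 0.001278 = 11.2012778
λ: 81 + 27/60 + 55.9/3600 = 81.4655278

11.201278° S, 81.465528° W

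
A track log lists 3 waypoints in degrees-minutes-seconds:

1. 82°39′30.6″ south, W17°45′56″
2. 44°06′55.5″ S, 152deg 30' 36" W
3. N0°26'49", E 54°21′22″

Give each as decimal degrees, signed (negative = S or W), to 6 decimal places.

1. -82.658500, -17.765556
2. -44.115417, -152.510000
3. 0.446944, 54.356111

Point 1:
  Latitude: 82° + 39/60 + 30.6/3600 = 82 + 0.650000 + 0.008500 = 82.6585000
  S ⇒ negate
  Longitude: 17 + 45/60 + 56/3600 = 17.7655556
  W → negative
Point 2:
  Lat: 6′ + 55.5″ = 6.92500′; 44 + 6.92500/60 = 44.1154167
  hemisphere S, so the sign is −
  Longitude: 30′ + 36″ = 30.60000′; 152 + 30.60000/60 = 152.5100000
  W → negative
Point 3:
  Latitude: 0° + 26/60 + 49/3600 = 0 + 0.433333 + 0.013611 = 0.4469444
  N → positive
  Longitude: 54 + 21/60 + 22/3600 = 54.3561111
  E ⇒ keep positive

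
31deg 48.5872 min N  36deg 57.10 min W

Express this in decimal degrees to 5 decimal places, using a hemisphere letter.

Lat: 48.5872′ = 0.809787°; total 31.809787
Longitude: 36 + 57.1/60 = 36.951667

31.80979° N, 36.95167° W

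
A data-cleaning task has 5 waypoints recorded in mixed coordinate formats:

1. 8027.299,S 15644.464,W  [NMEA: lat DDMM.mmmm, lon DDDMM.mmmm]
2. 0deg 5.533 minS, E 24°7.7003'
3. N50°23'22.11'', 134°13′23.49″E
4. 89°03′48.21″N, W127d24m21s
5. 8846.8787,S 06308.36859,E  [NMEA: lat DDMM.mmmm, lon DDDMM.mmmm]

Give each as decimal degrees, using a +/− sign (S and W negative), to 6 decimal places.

Point 1:
  Lat: degrees = first 2 digits = 80, minutes = 27.299; 80 + 27.299/60 = 80.4549833
  S ⇒ negate
  λ: split at 3 digits → 156° and 44.464′; 156 + 44.464/60 = 156.7410667
  W ⇒ negate
Point 2:
  φ: 5.533′ = 0.092217°; total 0.0922167
  S → negative
  Longitude: 7.7003′ = 0.128338°; total 24.1283383
  E ⇒ keep positive
Point 3:
  Lat: 50 + 23/60 + 22.11/3600 = 50.3894750
  N → positive
  λ: 134° + 13/60 + 23.49/3600 = 134 + 0.216667 + 0.006525 = 134.2231917
  E → positive
Point 4:
  Lat: 89° + 3/60 + 48.21/3600 = 89 + 0.050000 + 0.013392 = 89.0633917
  N → positive
  λ: 127 + 24/60 + 21/3600 = 127.4058333
  W → negative
Point 5:
  Latitude: split at 2 digits → 88° and 46.8787′; 88 + 46.8787/60 = 88.7813117
  hemisphere S, so the sign is −
  Longitude: split at 3 digits → 063° and 8.36859′; 63 + 8.36859/60 = 63.1394765
  E ⇒ keep positive

1. -80.454983, -156.741067
2. -0.092217, 24.128338
3. 50.389475, 134.223192
4. 89.063392, -127.405833
5. -88.781312, 63.139477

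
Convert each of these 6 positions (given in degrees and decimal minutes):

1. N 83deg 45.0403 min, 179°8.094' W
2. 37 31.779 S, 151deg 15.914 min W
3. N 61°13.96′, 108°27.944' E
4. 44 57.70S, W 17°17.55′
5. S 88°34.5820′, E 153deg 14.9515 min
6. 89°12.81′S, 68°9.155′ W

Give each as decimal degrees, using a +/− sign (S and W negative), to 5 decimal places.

Point 1:
  φ: 83 + 45.0403/60 = 83.750672
  N ⇒ keep positive
  Lon: 8.094′ = 0.134900°; total 179.134900
  hemisphere W, so the sign is −
Point 2:
  φ: 37 + 31.779/60 = 37.529650
  S ⇒ negate
  Lon: 151 + 15.914/60 = 151.265233
  W ⇒ negate
Point 3:
  Latitude: 13.96′ = 0.232667°; total 61.232667
  N → positive
  Lon: 108 + 27.944/60 = 108.465733
  E → positive
Point 4:
  φ: 44 + 57.7/60 = 44.961667
  hemisphere S, so the sign is −
  λ: 17.55′ = 0.292500°; total 17.292500
  W ⇒ negate
Point 5:
  Lat: 34.582′ = 0.576367°; total 88.576367
  hemisphere S, so the sign is −
  Lon: 153 + 14.9515/60 = 153.249192
  E ⇒ keep positive
Point 6:
  Latitude: 12.81′ = 0.213500°; total 89.213500
  hemisphere S, so the sign is −
  Longitude: 9.155′ = 0.152583°; total 68.152583
  hemisphere W, so the sign is −

1. 83.75067, -179.13490
2. -37.52965, -151.26523
3. 61.23267, 108.46573
4. -44.96167, -17.29250
5. -88.57637, 153.24919
6. -89.21350, -68.15258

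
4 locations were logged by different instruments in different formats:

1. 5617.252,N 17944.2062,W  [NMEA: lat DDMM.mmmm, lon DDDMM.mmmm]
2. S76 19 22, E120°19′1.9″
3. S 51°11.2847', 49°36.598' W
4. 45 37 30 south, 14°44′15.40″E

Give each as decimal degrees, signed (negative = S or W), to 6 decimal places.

1. 56.287533, -179.736770
2. -76.322778, 120.317194
3. -51.188078, -49.609967
4. -45.625000, 14.737611

Point 1:
  φ: degrees = first 2 digits = 56, minutes = 17.252; 56 + 17.252/60 = 56.2875333
  N → positive
  Longitude: degrees = first 3 digits = 179, minutes = 44.2062; 179 + 44.2062/60 = 179.7367700
  hemisphere W, so the sign is −
Point 2:
  φ: 76° + 19/60 + 22/3600 = 76 + 0.316667 + 0.006111 = 76.3227778
  hemisphere S, so the sign is −
  Longitude: 120° + 19/60 + 1.9/3600 = 120 + 0.316667 + 0.000528 = 120.3171944
  E ⇒ keep positive
Point 3:
  Lat: 11.2847′ = 0.188078°; total 51.1880783
  S → negative
  Lon: 49 + 36.598/60 = 49.6099667
  hemisphere W, so the sign is −
Point 4:
  Lat: 45 + 37/60 + 30/3600 = 45.6250000
  hemisphere S, so the sign is −
  Lon: 14 + 44/60 + 15.4/3600 = 14.7376111
  E → positive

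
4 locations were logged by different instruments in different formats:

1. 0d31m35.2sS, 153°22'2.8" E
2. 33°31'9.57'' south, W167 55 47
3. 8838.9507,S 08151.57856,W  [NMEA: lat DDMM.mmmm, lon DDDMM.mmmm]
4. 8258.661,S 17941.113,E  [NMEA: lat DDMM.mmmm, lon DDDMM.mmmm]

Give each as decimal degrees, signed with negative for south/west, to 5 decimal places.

Point 1:
  Latitude: 0 + 31/60 + 35.2/3600 = 0.526444
  S ⇒ negate
  Longitude: 153° + 22/60 + 2.8/3600 = 153 + 0.366667 + 0.000778 = 153.367444
  E → positive
Point 2:
  Lat: 33° + 31/60 + 9.57/3600 = 33 + 0.516667 + 0.002658 = 33.519325
  hemisphere S, so the sign is −
  Lon: 167 + 55/60 + 47/3600 = 167.929722
  W ⇒ negate
Point 3:
  φ: split at 2 digits → 88° and 38.9507′; 88 + 38.9507/60 = 88.649178
  hemisphere S, so the sign is −
  λ: degrees = first 3 digits = 81, minutes = 51.57856; 81 + 51.57856/60 = 81.859643
  W ⇒ negate
Point 4:
  φ: split at 2 digits → 82° and 58.661′; 82 + 58.661/60 = 82.977683
  hemisphere S, so the sign is −
  Lon: split at 3 digits → 179° and 41.113′; 179 + 41.113/60 = 179.685217
  E → positive

1. -0.52644, 153.36744
2. -33.51933, -167.92972
3. -88.64918, -81.85964
4. -82.97768, 179.68522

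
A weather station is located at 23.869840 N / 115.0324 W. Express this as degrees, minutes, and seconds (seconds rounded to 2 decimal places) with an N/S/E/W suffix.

23°52′11.42″ N, 115°01′56.64″ W

Latitude: 0.869840 × 60 = 52.19040′ → 52′, remainder × 60 = 11.4240″
Longitude: 0.032400 × 60 = 1.94400′ → 1′, remainder × 60 = 56.6400″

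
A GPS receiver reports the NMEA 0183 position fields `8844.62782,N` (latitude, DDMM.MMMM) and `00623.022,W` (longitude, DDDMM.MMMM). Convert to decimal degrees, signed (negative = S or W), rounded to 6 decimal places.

88.743797, -6.383700

Latitude: degrees = first 2 digits = 88, minutes = 44.62782; 88 + 44.62782/60 = 88.7437970
N ⇒ keep positive
Lon: split at 3 digits → 006° and 23.022′; 6 + 23.022/60 = 6.3837000
hemisphere W, so the sign is −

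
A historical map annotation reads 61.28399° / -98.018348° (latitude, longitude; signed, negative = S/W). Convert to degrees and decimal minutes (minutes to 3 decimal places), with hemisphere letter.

Lat: fractional part 0.283990 → 17.03940 minutes
Longitude is negative → W; |value| = 98.018348
λ: 98° + 0.018348 × 60 = 98° 1.10088′

61° 17.039′ N, 98° 1.101′ W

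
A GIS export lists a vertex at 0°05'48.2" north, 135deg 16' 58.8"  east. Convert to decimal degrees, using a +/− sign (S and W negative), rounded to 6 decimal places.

0.096722, 135.283000

φ: 0 + 5/60 + 48.2/3600 = 0.0967222
N → positive
Longitude: 16′ + 58.8″ = 16.98000′; 135 + 16.98000/60 = 135.2830000
E ⇒ keep positive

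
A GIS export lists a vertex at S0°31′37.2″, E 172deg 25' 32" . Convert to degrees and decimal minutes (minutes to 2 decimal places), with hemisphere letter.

0° 31.62′ S, 172° 25.53′ E

Latitude: seconds/60 = 0.62000; minutes = 31 + 0.62000 = 31.6200
Lon: 25 + 32/60 = 25.5333′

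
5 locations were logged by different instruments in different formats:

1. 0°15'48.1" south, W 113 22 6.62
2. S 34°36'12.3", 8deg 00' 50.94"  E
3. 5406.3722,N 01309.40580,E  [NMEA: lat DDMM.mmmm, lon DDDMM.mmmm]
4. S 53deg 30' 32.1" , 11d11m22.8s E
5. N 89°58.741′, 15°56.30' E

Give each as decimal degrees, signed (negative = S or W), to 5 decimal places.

1. -0.26336, -113.36851
2. -34.60342, 8.01415
3. 54.10620, 13.15676
4. -53.50892, 11.18967
5. 89.97902, 15.93833

Point 1:
  Latitude: 0° + 15/60 + 48.1/3600 = 0 + 0.250000 + 0.013361 = 0.263361
  S → negative
  λ: 113° + 22/60 + 6.62/3600 = 113 + 0.366667 + 0.001839 = 113.368506
  W → negative
Point 2:
  φ: 36′ + 12.3″ = 36.20500′; 34 + 36.20500/60 = 34.603417
  hemisphere S, so the sign is −
  Lon: 0′ + 50.94″ = 0.84900′; 8 + 0.84900/60 = 8.014150
  E → positive
Point 3:
  Lat: degrees = first 2 digits = 54, minutes = 6.3722; 54 + 6.3722/60 = 54.106203
  N ⇒ keep positive
  λ: degrees = first 3 digits = 13, minutes = 9.4058; 13 + 9.4058/60 = 13.156763
  E → positive
Point 4:
  Latitude: 53 + 30/60 + 32.1/3600 = 53.508917
  S ⇒ negate
  Longitude: 11° + 11/60 + 22.8/3600 = 11 + 0.183333 + 0.006333 = 11.189667
  E → positive
Point 5:
  Lat: 89 + 58.741/60 = 89.979017
  N → positive
  Longitude: 15 + 56.3/60 = 15.938333
  E → positive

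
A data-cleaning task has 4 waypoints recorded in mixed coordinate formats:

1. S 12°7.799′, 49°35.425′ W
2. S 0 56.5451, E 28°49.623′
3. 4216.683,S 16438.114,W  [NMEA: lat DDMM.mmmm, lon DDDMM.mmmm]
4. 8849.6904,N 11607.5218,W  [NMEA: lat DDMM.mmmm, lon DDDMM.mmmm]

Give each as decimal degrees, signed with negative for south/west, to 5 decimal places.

1. -12.12998, -49.59042
2. -0.94242, 28.82705
3. -42.27805, -164.63523
4. 88.82817, -116.12536

Point 1:
  Latitude: 12 + 7.799/60 = 12.129983
  hemisphere S, so the sign is −
  λ: 49 + 35.425/60 = 49.590417
  W ⇒ negate
Point 2:
  φ: 0 + 56.5451/60 = 0.942418
  hemisphere S, so the sign is −
  Lon: 28 + 49.623/60 = 28.827050
  E ⇒ keep positive
Point 3:
  φ: split at 2 digits → 42° and 16.683′; 42 + 16.683/60 = 42.278050
  hemisphere S, so the sign is −
  λ: degrees = first 3 digits = 164, minutes = 38.114; 164 + 38.114/60 = 164.635233
  hemisphere W, so the sign is −
Point 4:
  Latitude: degrees = first 2 digits = 88, minutes = 49.6904; 88 + 49.6904/60 = 88.828173
  N ⇒ keep positive
  Lon: split at 3 digits → 116° and 7.5218′; 116 + 7.5218/60 = 116.125363
  hemisphere W, so the sign is −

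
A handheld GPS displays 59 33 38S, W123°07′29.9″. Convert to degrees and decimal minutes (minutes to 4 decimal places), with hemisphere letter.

59° 33.6333′ S, 123° 7.4983′ W

Latitude: seconds/60 = 0.63333; minutes = 33 + 0.63333 = 33.633333
Lon: 7 + 29.9/60 = 7.498333′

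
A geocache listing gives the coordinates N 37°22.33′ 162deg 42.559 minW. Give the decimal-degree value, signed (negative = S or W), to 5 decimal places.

37.37217, -162.70932

Lat: 37 + 22.33/60 = 37.372167
N ⇒ keep positive
Lon: 162 + 42.559/60 = 162.709317
W ⇒ negate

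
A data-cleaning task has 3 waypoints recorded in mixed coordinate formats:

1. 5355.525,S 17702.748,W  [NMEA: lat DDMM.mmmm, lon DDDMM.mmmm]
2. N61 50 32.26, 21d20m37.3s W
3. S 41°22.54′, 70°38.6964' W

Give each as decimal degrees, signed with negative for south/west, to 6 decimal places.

1. -53.925417, -177.045800
2. 61.842294, -21.343694
3. -41.375667, -70.644940

Point 1:
  Latitude: split at 2 digits → 53° and 55.525′; 53 + 55.525/60 = 53.9254167
  hemisphere S, so the sign is −
  Longitude: split at 3 digits → 177° and 2.748′; 177 + 2.748/60 = 177.0458000
  hemisphere W, so the sign is −
Point 2:
  φ: 61° + 50/60 + 32.26/3600 = 61 + 0.833333 + 0.008961 = 61.8422944
  N ⇒ keep positive
  λ: 20′ + 37.3″ = 20.62167′; 21 + 20.62167/60 = 21.3436944
  W → negative
Point 3:
  φ: 22.54′ = 0.375667°; total 41.3756667
  hemisphere S, so the sign is −
  Longitude: 70 + 38.6964/60 = 70.6449400
  W ⇒ negate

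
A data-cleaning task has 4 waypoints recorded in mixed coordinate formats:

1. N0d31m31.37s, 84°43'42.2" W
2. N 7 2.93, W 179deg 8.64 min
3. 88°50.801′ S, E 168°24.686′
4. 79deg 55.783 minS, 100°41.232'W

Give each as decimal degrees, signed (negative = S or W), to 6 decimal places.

1. 0.525381, -84.728389
2. 7.048833, -179.144000
3. -88.846683, 168.411433
4. -79.929717, -100.687200

Point 1:
  φ: 0 + 31/60 + 31.37/3600 = 0.5253806
  N ⇒ keep positive
  λ: 84° + 43/60 + 42.2/3600 = 84 + 0.716667 + 0.011722 = 84.7283889
  W → negative
Point 2:
  Lat: 2.93′ = 0.048833°; total 7.0488333
  N → positive
  Longitude: 179 + 8.64/60 = 179.1440000
  hemisphere W, so the sign is −
Point 3:
  Lat: 88 + 50.801/60 = 88.8466833
  S → negative
  Lon: 24.686′ = 0.411433°; total 168.4114333
  E → positive
Point 4:
  Latitude: 79 + 55.783/60 = 79.9297167
  S → negative
  Lon: 100 + 41.232/60 = 100.6872000
  W → negative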